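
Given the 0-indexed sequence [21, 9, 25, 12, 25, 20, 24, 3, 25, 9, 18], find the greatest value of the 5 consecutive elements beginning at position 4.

Elements at indices 4..8: 25, 20, 24, 3, 25
max(25, 20, 24, 3, 25) = 25

25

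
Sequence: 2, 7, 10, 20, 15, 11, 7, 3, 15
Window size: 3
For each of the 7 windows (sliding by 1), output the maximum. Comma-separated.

[2, 7, 10] → max 10
[7, 10, 20] → max 20
[10, 20, 15] → max 20
[20, 15, 11] → max 20
[15, 11, 7] → max 15
[11, 7, 3] → max 11
[7, 3, 15] → max 15

10, 20, 20, 20, 15, 11, 15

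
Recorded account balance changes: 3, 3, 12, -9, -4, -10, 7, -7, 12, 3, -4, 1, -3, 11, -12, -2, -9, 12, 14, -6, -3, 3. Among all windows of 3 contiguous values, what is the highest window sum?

[3, 3, 12] → sum 18
[3, 12, -9] → sum 6
[12, -9, -4] → sum -1
[-9, -4, -10] → sum -23
[-4, -10, 7] → sum -7
[-10, 7, -7] → sum -10
[7, -7, 12] → sum 12
[-7, 12, 3] → sum 8
[12, 3, -4] → sum 11
[3, -4, 1] → sum 0
[-4, 1, -3] → sum -6
[1, -3, 11] → sum 9
[-3, 11, -12] → sum -4
[11, -12, -2] → sum -3
[-12, -2, -9] → sum -23
[-2, -9, 12] → sum 1
[-9, 12, 14] → sum 17
[12, 14, -6] → sum 20
[14, -6, -3] → sum 5
[-6, -3, 3] → sum -6
Highest of these is 20.

20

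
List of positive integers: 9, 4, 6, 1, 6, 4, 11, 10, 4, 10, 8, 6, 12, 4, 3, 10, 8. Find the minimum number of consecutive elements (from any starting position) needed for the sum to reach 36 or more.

4

Extend right; whenever the sum reaches 36, record the length and shrink from the left:
add 9: running sum 9 < 36
add 4: running sum 13 < 36
add 6: running sum 19 < 36
add 1: running sum 20 < 36
add 6: running sum 26 < 36
add 4: running sum 30 < 36
end 6: [9, 4, 6, 1, 6, 4, 11] sum 41, len 7
end 7: [6, 1, 6, 4, 11, 10] sum 38, len 6
end 8: [1, 6, 4, 11, 10, 4] sum 36, len 6
end 9: [4, 11, 10, 4, 10] sum 39, len 5
end 10: [11, 10, 4, 10, 8] sum 43, len 5
end 11: [10, 4, 10, 8, 6] sum 38, len 5
end 12: [10, 8, 6, 12] sum 36, len 4
end 13: [10, 8, 6, 12, 4] sum 40, len 5
end 14: [10, 8, 6, 12, 4, 3] sum 43, len 6
end 15: [8, 6, 12, 4, 3, 10] sum 43, len 6
end 16: [12, 4, 3, 10, 8] sum 37, len 5
Shortest qualifying length: 4.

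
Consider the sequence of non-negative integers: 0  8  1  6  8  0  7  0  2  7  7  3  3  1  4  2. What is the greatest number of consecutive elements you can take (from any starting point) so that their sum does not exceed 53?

Extend to the right; shrink from the left whenever the sum exceeds 53:
[0] sum 0 len 1
[0, 8] sum 8 len 2
[0, 8, 1] sum 9 len 3
[0, 8, 1, 6] sum 15 len 4
[0, 8, 1, 6, 8] sum 23 len 5
[0, 8, 1, 6, 8, 0] sum 23 len 6
[0, 8, 1, 6, 8, 0, 7] sum 30 len 7
[0, 8, 1, 6, 8, 0, 7, 0] sum 30 len 8
[0, 8, 1, 6, 8, 0, 7, 0, 2] sum 32 len 9
[0, 8, 1, 6, 8, 0, 7, 0, 2, 7] sum 39 len 10
[0, 8, 1, 6, 8, 0, 7, 0, 2, 7, 7] sum 46 len 11
[0, 8, 1, 6, 8, 0, 7, 0, 2, 7, 7, 3] sum 49 len 12
[0, 8, 1, 6, 8, 0, 7, 0, 2, 7, 7, 3, 3] sum 52 len 13
[0, 8, 1, 6, 8, 0, 7, 0, 2, 7, 7, 3, 3, 1] sum 53 len 14
[1, 6, 8, 0, 7, 0, 2, 7, 7, 3, 3, 1, 4] sum 49 len 13
[1, 6, 8, 0, 7, 0, 2, 7, 7, 3, 3, 1, 4, 2] sum 51 len 14
Longest length seen: 14.

14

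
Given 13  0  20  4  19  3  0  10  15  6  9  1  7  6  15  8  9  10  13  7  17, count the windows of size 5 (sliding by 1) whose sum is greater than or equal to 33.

(13, 0, 20, 4, 19) → sum 56  ≥ 33 ✓
(0, 20, 4, 19, 3) → sum 46  ≥ 33 ✓
(20, 4, 19, 3, 0) → sum 46  ≥ 33 ✓
(4, 19, 3, 0, 10) → sum 36  ≥ 33 ✓
(19, 3, 0, 10, 15) → sum 47  ≥ 33 ✓
(3, 0, 10, 15, 6) → sum 34  ≥ 33 ✓
(0, 10, 15, 6, 9) → sum 40  ≥ 33 ✓
(10, 15, 6, 9, 1) → sum 41  ≥ 33 ✓
(15, 6, 9, 1, 7) → sum 38  ≥ 33 ✓
(6, 9, 1, 7, 6) → sum 29
(9, 1, 7, 6, 15) → sum 38  ≥ 33 ✓
(1, 7, 6, 15, 8) → sum 37  ≥ 33 ✓
(7, 6, 15, 8, 9) → sum 45  ≥ 33 ✓
(6, 15, 8, 9, 10) → sum 48  ≥ 33 ✓
(15, 8, 9, 10, 13) → sum 55  ≥ 33 ✓
(8, 9, 10, 13, 7) → sum 47  ≥ 33 ✓
(9, 10, 13, 7, 17) → sum 56  ≥ 33 ✓
16 windows satisfy the condition.

16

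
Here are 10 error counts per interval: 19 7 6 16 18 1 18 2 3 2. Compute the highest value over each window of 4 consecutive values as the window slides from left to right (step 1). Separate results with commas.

[19, 7, 6, 16] → max 19
[7, 6, 16, 18] → max 18
[6, 16, 18, 1] → max 18
[16, 18, 1, 18] → max 18
[18, 1, 18, 2] → max 18
[1, 18, 2, 3] → max 18
[18, 2, 3, 2] → max 18

19, 18, 18, 18, 18, 18, 18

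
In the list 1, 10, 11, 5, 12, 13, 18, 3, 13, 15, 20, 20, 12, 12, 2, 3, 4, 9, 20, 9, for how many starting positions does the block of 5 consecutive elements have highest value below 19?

8

[1, 10, 11, 5, 12] → max 12  < 19 ✓
[10, 11, 5, 12, 13] → max 13  < 19 ✓
[11, 5, 12, 13, 18] → max 18  < 19 ✓
[5, 12, 13, 18, 3] → max 18  < 19 ✓
[12, 13, 18, 3, 13] → max 18  < 19 ✓
[13, 18, 3, 13, 15] → max 18  < 19 ✓
[18, 3, 13, 15, 20] → max 20
[3, 13, 15, 20, 20] → max 20
[13, 15, 20, 20, 12] → max 20
[15, 20, 20, 12, 12] → max 20
[20, 20, 12, 12, 2] → max 20
[20, 12, 12, 2, 3] → max 20
[12, 12, 2, 3, 4] → max 12  < 19 ✓
[12, 2, 3, 4, 9] → max 12  < 19 ✓
[2, 3, 4, 9, 20] → max 20
[3, 4, 9, 20, 9] → max 20
8 windows satisfy the condition.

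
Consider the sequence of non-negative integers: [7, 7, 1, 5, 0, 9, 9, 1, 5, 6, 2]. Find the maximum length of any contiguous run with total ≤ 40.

[7] sum 7 len 1
[7, 7] sum 14 len 2
[7, 7, 1] sum 15 len 3
[7, 7, 1, 5] sum 20 len 4
[7, 7, 1, 5, 0] sum 20 len 5
[7, 7, 1, 5, 0, 9] sum 29 len 6
[7, 7, 1, 5, 0, 9, 9] sum 38 len 7
[7, 7, 1, 5, 0, 9, 9, 1] sum 39 len 8
[7, 1, 5, 0, 9, 9, 1, 5] sum 37 len 8
[1, 5, 0, 9, 9, 1, 5, 6] sum 36 len 8
[1, 5, 0, 9, 9, 1, 5, 6, 2] sum 38 len 9
Longest length seen: 9.

9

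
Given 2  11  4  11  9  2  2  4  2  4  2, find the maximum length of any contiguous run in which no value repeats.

4

[2] len 1
[2, 11] len 2
[2, 11, 4] len 3
[4, 11] len 2
[4, 11, 9] len 3
[4, 11, 9, 2] len 4
[2] len 1
[2, 4] len 2
[4, 2] len 2
[2, 4] len 2
[4, 2] len 2
Longest all-distinct length: 4.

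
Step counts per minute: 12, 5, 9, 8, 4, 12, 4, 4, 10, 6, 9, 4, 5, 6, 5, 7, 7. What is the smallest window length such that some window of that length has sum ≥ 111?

Extend right; whenever the sum reaches 111, record the length and shrink from the left:
add 12: running sum 12 < 111
add 5: running sum 17 < 111
add 9: running sum 26 < 111
add 8: running sum 34 < 111
add 4: running sum 38 < 111
add 12: running sum 50 < 111
add 4: running sum 54 < 111
add 4: running sum 58 < 111
add 10: running sum 68 < 111
add 6: running sum 74 < 111
add 9: running sum 83 < 111
add 4: running sum 87 < 111
add 5: running sum 92 < 111
add 6: running sum 98 < 111
add 5: running sum 103 < 111
add 7: running sum 110 < 111
end 16: [12, 5, 9, 8, 4, 12, 4, 4, 10, 6, 9, 4, 5, 6, 5, 7, 7] sum 117, len 17
Shortest qualifying length: 17.

17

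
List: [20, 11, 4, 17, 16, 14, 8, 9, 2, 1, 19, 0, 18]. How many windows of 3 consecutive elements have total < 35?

6

[20, 11, 4] → sum 35
[11, 4, 17] → sum 32  < 35 ✓
[4, 17, 16] → sum 37
[17, 16, 14] → sum 47
[16, 14, 8] → sum 38
[14, 8, 9] → sum 31  < 35 ✓
[8, 9, 2] → sum 19  < 35 ✓
[9, 2, 1] → sum 12  < 35 ✓
[2, 1, 19] → sum 22  < 35 ✓
[1, 19, 0] → sum 20  < 35 ✓
[19, 0, 18] → sum 37
6 windows satisfy the condition.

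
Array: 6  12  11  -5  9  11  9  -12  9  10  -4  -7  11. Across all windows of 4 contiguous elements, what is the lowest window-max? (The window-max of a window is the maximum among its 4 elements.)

10

Each size-4 window and its max:
(6, 12, 11, -5) → max 12
(12, 11, -5, 9) → max 12
(11, -5, 9, 11) → max 11
(-5, 9, 11, 9) → max 11
(9, 11, 9, -12) → max 11
(11, 9, -12, 9) → max 11
(9, -12, 9, 10) → max 10
(-12, 9, 10, -4) → max 10
(9, 10, -4, -7) → max 10
(10, -4, -7, 11) → max 11
Lowest of these is 10.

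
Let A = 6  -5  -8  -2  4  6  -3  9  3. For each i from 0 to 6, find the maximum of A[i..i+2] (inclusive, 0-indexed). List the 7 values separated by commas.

Sliding a size-3 window across the 9 values:
(6, -5, -8) → max 6
(-5, -8, -2) → max -2
(-8, -2, 4) → max 4
(-2, 4, 6) → max 6
(4, 6, -3) → max 6
(6, -3, 9) → max 9
(-3, 9, 3) → max 9

6, -2, 4, 6, 6, 9, 9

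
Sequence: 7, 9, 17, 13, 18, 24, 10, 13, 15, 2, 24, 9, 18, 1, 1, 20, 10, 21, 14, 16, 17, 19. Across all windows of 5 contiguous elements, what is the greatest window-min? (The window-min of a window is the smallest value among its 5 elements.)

Window mins for each of the 18 positions:
7 9 17 13 18 → min 7
9 17 13 18 24 → min 9
17 13 18 24 10 → min 10
13 18 24 10 13 → min 10
18 24 10 13 15 → min 10
24 10 13 15 2 → min 2
10 13 15 2 24 → min 2
13 15 2 24 9 → min 2
15 2 24 9 18 → min 2
2 24 9 18 1 → min 1
24 9 18 1 1 → min 1
9 18 1 1 20 → min 1
18 1 1 20 10 → min 1
1 1 20 10 21 → min 1
1 20 10 21 14 → min 1
20 10 21 14 16 → min 10
10 21 14 16 17 → min 10
21 14 16 17 19 → min 14
Greatest of these is 14.

14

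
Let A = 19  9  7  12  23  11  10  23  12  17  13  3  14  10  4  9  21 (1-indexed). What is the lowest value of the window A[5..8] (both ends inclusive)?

Elements at indices 5..8: 23, 11, 10, 23
min(23, 11, 10, 23) = 10

10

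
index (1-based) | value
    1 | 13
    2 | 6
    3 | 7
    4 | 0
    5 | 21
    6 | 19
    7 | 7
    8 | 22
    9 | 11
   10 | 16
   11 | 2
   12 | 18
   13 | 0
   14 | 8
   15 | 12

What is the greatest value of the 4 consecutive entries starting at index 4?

Elements at indices 4..7: 0, 21, 19, 7
max(0, 21, 19, 7) = 21

21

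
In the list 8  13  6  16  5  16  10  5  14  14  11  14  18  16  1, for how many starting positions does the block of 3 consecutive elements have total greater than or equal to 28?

11

[8, 13, 6] → sum 27
[13, 6, 16] → sum 35  ≥ 28 ✓
[6, 16, 5] → sum 27
[16, 5, 16] → sum 37  ≥ 28 ✓
[5, 16, 10] → sum 31  ≥ 28 ✓
[16, 10, 5] → sum 31  ≥ 28 ✓
[10, 5, 14] → sum 29  ≥ 28 ✓
[5, 14, 14] → sum 33  ≥ 28 ✓
[14, 14, 11] → sum 39  ≥ 28 ✓
[14, 11, 14] → sum 39  ≥ 28 ✓
[11, 14, 18] → sum 43  ≥ 28 ✓
[14, 18, 16] → sum 48  ≥ 28 ✓
[18, 16, 1] → sum 35  ≥ 28 ✓
11 windows satisfy the condition.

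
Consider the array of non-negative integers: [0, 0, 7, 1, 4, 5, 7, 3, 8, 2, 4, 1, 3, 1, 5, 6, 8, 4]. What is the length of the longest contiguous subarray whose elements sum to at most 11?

Extend to the right; shrink from the left whenever the sum exceeds 11:
→ 0: sum 0, len 1
→ 0: sum 0, len 2
→ 7: sum 7, len 3
→ 1: sum 8, len 4
→ 4 (dropped 0, 0, 7): sum 5, len 2
→ 5: sum 10, len 3
→ 7 (dropped 1, 4, 5): sum 7, len 1
→ 3: sum 10, len 2
→ 8 (dropped 7): sum 11, len 2
→ 2 (dropped 3): sum 10, len 2
→ 4 (dropped 8): sum 6, len 2
→ 1: sum 7, len 3
→ 3: sum 10, len 4
→ 1: sum 11, len 5
→ 5 (dropped 2, 4): sum 10, len 4
→ 6 (dropped 1, 3, 1): sum 11, len 2
→ 8 (dropped 5, 6): sum 8, len 1
→ 4 (dropped 8): sum 4, len 1
Longest length seen: 5.

5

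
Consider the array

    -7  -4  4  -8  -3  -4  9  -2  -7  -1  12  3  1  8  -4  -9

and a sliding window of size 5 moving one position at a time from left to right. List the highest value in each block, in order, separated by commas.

Sliding a size-5 window across the 16 values:
-7 -4 4 -8 -3 → max 4
-4 4 -8 -3 -4 → max 4
4 -8 -3 -4 9 → max 9
-8 -3 -4 9 -2 → max 9
-3 -4 9 -2 -7 → max 9
-4 9 -2 -7 -1 → max 9
9 -2 -7 -1 12 → max 12
-2 -7 -1 12 3 → max 12
-7 -1 12 3 1 → max 12
-1 12 3 1 8 → max 12
12 3 1 8 -4 → max 12
3 1 8 -4 -9 → max 8

4, 4, 9, 9, 9, 9, 12, 12, 12, 12, 12, 8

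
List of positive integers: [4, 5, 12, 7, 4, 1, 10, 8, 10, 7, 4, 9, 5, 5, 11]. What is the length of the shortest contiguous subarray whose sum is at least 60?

add 4: running sum 4 < 60
add 5: running sum 9 < 60
add 12: running sum 21 < 60
add 7: running sum 28 < 60
add 4: running sum 32 < 60
add 1: running sum 33 < 60
add 10: running sum 43 < 60
add 8: running sum 51 < 60
add 10: shortest ending here [4, 5, 12, 7, 4, 1, 10, 8, 10] sum 61, len 9
add 7: shortest ending here [5, 12, 7, 4, 1, 10, 8, 10, 7] sum 64, len 9
add 4: shortest ending here [12, 7, 4, 1, 10, 8, 10, 7, 4] sum 63, len 9
add 9: shortest ending here [7, 4, 1, 10, 8, 10, 7, 4, 9] sum 60, len 9
add 5: shortest ending here [7, 4, 1, 10, 8, 10, 7, 4, 9, 5] sum 65, len 10
add 5: shortest ending here [4, 1, 10, 8, 10, 7, 4, 9, 5, 5] sum 63, len 10
add 11: shortest ending here [10, 8, 10, 7, 4, 9, 5, 5, 11] sum 69, len 9
Shortest qualifying length: 9.

9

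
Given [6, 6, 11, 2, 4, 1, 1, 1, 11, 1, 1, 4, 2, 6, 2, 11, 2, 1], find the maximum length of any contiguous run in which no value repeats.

5

[6] len 1
[6] len 1
[6, 11] len 2
[6, 11, 2] len 3
[6, 11, 2, 4] len 4
[6, 11, 2, 4, 1] len 5
[1] len 1
[1] len 1
[1, 11] len 2
[11, 1] len 2
[1] len 1
[1, 4] len 2
[1, 4, 2] len 3
[1, 4, 2, 6] len 4
[6, 2] len 2
[6, 2, 11] len 3
[11, 2] len 2
[11, 2, 1] len 3
Longest all-distinct length: 5.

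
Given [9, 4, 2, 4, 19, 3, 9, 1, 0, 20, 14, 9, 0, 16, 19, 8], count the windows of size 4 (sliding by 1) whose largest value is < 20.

9 4 2 4 → max 9  < 20 ✓
4 2 4 19 → max 19  < 20 ✓
2 4 19 3 → max 19  < 20 ✓
4 19 3 9 → max 19  < 20 ✓
19 3 9 1 → max 19  < 20 ✓
3 9 1 0 → max 9  < 20 ✓
9 1 0 20 → max 20
1 0 20 14 → max 20
0 20 14 9 → max 20
20 14 9 0 → max 20
14 9 0 16 → max 16  < 20 ✓
9 0 16 19 → max 19  < 20 ✓
0 16 19 8 → max 19  < 20 ✓
9 windows satisfy the condition.

9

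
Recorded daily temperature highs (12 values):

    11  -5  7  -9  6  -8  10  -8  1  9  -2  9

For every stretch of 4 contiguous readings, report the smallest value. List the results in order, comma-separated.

-9, -9, -9, -9, -8, -8, -8, -8, -2

Sliding a size-4 window across the 12 values:
[11, -5, 7, -9] → min -9
[-5, 7, -9, 6] → min -9
[7, -9, 6, -8] → min -9
[-9, 6, -8, 10] → min -9
[6, -8, 10, -8] → min -8
[-8, 10, -8, 1] → min -8
[10, -8, 1, 9] → min -8
[-8, 1, 9, -2] → min -8
[1, 9, -2, 9] → min -2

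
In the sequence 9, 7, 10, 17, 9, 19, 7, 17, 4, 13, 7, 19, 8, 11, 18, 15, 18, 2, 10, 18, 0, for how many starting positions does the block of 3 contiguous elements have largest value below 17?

2

9 7 10 → max 10  < 17 ✓
7 10 17 → max 17
10 17 9 → max 17
17 9 19 → max 19
9 19 7 → max 19
19 7 17 → max 19
7 17 4 → max 17
17 4 13 → max 17
4 13 7 → max 13  < 17 ✓
13 7 19 → max 19
7 19 8 → max 19
19 8 11 → max 19
8 11 18 → max 18
11 18 15 → max 18
18 15 18 → max 18
15 18 2 → max 18
18 2 10 → max 18
2 10 18 → max 18
10 18 0 → max 18
2 windows satisfy the condition.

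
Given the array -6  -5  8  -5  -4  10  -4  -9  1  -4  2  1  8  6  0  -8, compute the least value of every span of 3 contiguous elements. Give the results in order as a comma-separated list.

[-6, -5, 8] → min -6
[-5, 8, -5] → min -5
[8, -5, -4] → min -5
[-5, -4, 10] → min -5
[-4, 10, -4] → min -4
[10, -4, -9] → min -9
[-4, -9, 1] → min -9
[-9, 1, -4] → min -9
[1, -4, 2] → min -4
[-4, 2, 1] → min -4
[2, 1, 8] → min 1
[1, 8, 6] → min 1
[8, 6, 0] → min 0
[6, 0, -8] → min -8

-6, -5, -5, -5, -4, -9, -9, -9, -4, -4, 1, 1, 0, -8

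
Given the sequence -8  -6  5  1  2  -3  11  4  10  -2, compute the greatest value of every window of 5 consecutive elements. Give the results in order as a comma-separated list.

(-8, -6, 5, 1, 2) → max 5
(-6, 5, 1, 2, -3) → max 5
(5, 1, 2, -3, 11) → max 11
(1, 2, -3, 11, 4) → max 11
(2, -3, 11, 4, 10) → max 11
(-3, 11, 4, 10, -2) → max 11

5, 5, 11, 11, 11, 11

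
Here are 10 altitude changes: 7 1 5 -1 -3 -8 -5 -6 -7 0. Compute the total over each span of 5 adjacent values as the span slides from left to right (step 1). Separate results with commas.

Sliding a size-5 window across the 10 values:
[7, 1, 5, -1, -3] → sum 9
[1, 5, -1, -3, -8] → sum -6
[5, -1, -3, -8, -5] → sum -12
[-1, -3, -8, -5, -6] → sum -23
[-3, -8, -5, -6, -7] → sum -29
[-8, -5, -6, -7, 0] → sum -26

9, -6, -12, -23, -29, -26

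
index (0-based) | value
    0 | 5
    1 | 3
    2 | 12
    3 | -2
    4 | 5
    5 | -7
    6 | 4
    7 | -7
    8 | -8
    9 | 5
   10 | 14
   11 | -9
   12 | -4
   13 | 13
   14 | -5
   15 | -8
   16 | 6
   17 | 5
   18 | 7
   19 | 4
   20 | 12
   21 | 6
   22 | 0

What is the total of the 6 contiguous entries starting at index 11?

Elements at indices 11..16: -9, -4, 13, -5, -8, 6
sum(-9, -4, 13, -5, -8, 6) = -7

-7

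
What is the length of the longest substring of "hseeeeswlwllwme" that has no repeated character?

add h: [h] len 1
add s: [h, s] len 2
add e: [h, s, e] len 3
add e (repeat e, move left end past it): [e] len 1
add e (repeat e, move left end past it): [e] len 1
add e (repeat e, move left end past it): [e] len 1
add s: [e, s] len 2
add w: [e, s, w] len 3
add l: [e, s, w, l] len 4
add w (repeat w, move left end past it): [l, w] len 2
add l (repeat l, move left end past it): [w, l] len 2
add l (repeat l, move left end past it): [l] len 1
add w: [l, w] len 2
add m: [l, w, m] len 3
add e: [l, w, m, e] len 4
Longest all-distinct length: 4.

4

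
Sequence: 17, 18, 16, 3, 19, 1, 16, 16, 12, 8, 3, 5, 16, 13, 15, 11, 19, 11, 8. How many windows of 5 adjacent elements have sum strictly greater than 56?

(17, 18, 16, 3, 19) → sum 73  > 56 ✓
(18, 16, 3, 19, 1) → sum 57  > 56 ✓
(16, 3, 19, 1, 16) → sum 55
(3, 19, 1, 16, 16) → sum 55
(19, 1, 16, 16, 12) → sum 64  > 56 ✓
(1, 16, 16, 12, 8) → sum 53
(16, 16, 12, 8, 3) → sum 55
(16, 12, 8, 3, 5) → sum 44
(12, 8, 3, 5, 16) → sum 44
(8, 3, 5, 16, 13) → sum 45
(3, 5, 16, 13, 15) → sum 52
(5, 16, 13, 15, 11) → sum 60  > 56 ✓
(16, 13, 15, 11, 19) → sum 74  > 56 ✓
(13, 15, 11, 19, 11) → sum 69  > 56 ✓
(15, 11, 19, 11, 8) → sum 64  > 56 ✓
7 windows satisfy the condition.

7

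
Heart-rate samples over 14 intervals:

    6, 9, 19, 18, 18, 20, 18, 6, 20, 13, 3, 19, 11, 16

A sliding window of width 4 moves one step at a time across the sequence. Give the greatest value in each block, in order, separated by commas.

6 9 19 18 → max 19
9 19 18 18 → max 19
19 18 18 20 → max 20
18 18 20 18 → max 20
18 20 18 6 → max 20
20 18 6 20 → max 20
18 6 20 13 → max 20
6 20 13 3 → max 20
20 13 3 19 → max 20
13 3 19 11 → max 19
3 19 11 16 → max 19

19, 19, 20, 20, 20, 20, 20, 20, 20, 19, 19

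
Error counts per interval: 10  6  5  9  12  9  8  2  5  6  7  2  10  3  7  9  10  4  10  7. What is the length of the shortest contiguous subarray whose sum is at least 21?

add 10: running sum 10 < 21
add 6: running sum 16 < 21
add 5: shortest ending here [10, 6, 5] sum 21, len 3
add 9: shortest ending here [10, 6, 5, 9] sum 30, len 4
add 12: shortest ending here [9, 12] sum 21, len 2
add 9: shortest ending here [12, 9] sum 21, len 2
add 8: shortest ending here [12, 9, 8] sum 29, len 3
add 2: shortest ending here [12, 9, 8, 2] sum 31, len 4
add 5: shortest ending here [9, 8, 2, 5] sum 24, len 4
add 6: shortest ending here [8, 2, 5, 6] sum 21, len 4
add 7: shortest ending here [8, 2, 5, 6, 7] sum 28, len 5
add 2: shortest ending here [2, 5, 6, 7, 2] sum 22, len 5
add 10: shortest ending here [6, 7, 2, 10] sum 25, len 4
add 3: shortest ending here [7, 2, 10, 3] sum 22, len 4
add 7: shortest ending here [2, 10, 3, 7] sum 22, len 4
add 9: shortest ending here [10, 3, 7, 9] sum 29, len 4
add 10: shortest ending here [7, 9, 10] sum 26, len 3
add 4: shortest ending here [9, 10, 4] sum 23, len 3
add 10: shortest ending here [10, 4, 10] sum 24, len 3
add 7: shortest ending here [4, 10, 7] sum 21, len 3
Shortest qualifying length: 2.

2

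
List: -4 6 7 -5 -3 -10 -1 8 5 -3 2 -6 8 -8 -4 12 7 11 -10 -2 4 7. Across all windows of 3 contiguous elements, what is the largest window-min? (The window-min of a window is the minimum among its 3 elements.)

7

(-4, 6, 7) → min -4
(6, 7, -5) → min -5
(7, -5, -3) → min -5
(-5, -3, -10) → min -10
(-3, -10, -1) → min -10
(-10, -1, 8) → min -10
(-1, 8, 5) → min -1
(8, 5, -3) → min -3
(5, -3, 2) → min -3
(-3, 2, -6) → min -6
(2, -6, 8) → min -6
(-6, 8, -8) → min -8
(8, -8, -4) → min -8
(-8, -4, 12) → min -8
(-4, 12, 7) → min -4
(12, 7, 11) → min 7
(7, 11, -10) → min -10
(11, -10, -2) → min -10
(-10, -2, 4) → min -10
(-2, 4, 7) → min -2
Largest of these is 7.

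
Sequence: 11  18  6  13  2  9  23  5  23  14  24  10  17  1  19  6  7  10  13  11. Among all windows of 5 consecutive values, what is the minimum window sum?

43

11 18 6 13 2 → sum 50
18 6 13 2 9 → sum 48
6 13 2 9 23 → sum 53
13 2 9 23 5 → sum 52
2 9 23 5 23 → sum 62
9 23 5 23 14 → sum 74
23 5 23 14 24 → sum 89
5 23 14 24 10 → sum 76
23 14 24 10 17 → sum 88
14 24 10 17 1 → sum 66
24 10 17 1 19 → sum 71
10 17 1 19 6 → sum 53
17 1 19 6 7 → sum 50
1 19 6 7 10 → sum 43
19 6 7 10 13 → sum 55
6 7 10 13 11 → sum 47
Minimum of these is 43.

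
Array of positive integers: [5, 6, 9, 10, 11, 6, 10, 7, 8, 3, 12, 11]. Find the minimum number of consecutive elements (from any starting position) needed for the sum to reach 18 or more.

2

add 5: running sum 5 < 18
add 6: running sum 11 < 18
add 9: shortest ending here [5, 6, 9] sum 20, len 3
add 10: shortest ending here [9, 10] sum 19, len 2
add 11: shortest ending here [10, 11] sum 21, len 2
add 6: shortest ending here [10, 11, 6] sum 27, len 3
add 10: shortest ending here [11, 6, 10] sum 27, len 3
add 7: shortest ending here [6, 10, 7] sum 23, len 3
add 8: shortest ending here [10, 7, 8] sum 25, len 3
add 3: shortest ending here [7, 8, 3] sum 18, len 3
add 12: shortest ending here [8, 3, 12] sum 23, len 3
add 11: shortest ending here [12, 11] sum 23, len 2
Shortest qualifying length: 2.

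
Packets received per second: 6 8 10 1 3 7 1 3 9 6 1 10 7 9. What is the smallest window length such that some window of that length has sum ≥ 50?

9

add 6: running sum 6 < 50
add 8: running sum 14 < 50
add 10: running sum 24 < 50
add 1: running sum 25 < 50
add 3: running sum 28 < 50
add 7: running sum 35 < 50
add 1: running sum 36 < 50
add 3: running sum 39 < 50
add 9: running sum 48 < 50
add 6: shortest ending here [6, 8, 10, 1, 3, 7, 1, 3, 9, 6] sum 54, len 10
add 1: shortest ending here [6, 8, 10, 1, 3, 7, 1, 3, 9, 6, 1] sum 55, len 11
add 10: shortest ending here [10, 1, 3, 7, 1, 3, 9, 6, 1, 10] sum 51, len 10
add 7: shortest ending here [10, 1, 3, 7, 1, 3, 9, 6, 1, 10, 7] sum 58, len 11
add 9: shortest ending here [7, 1, 3, 9, 6, 1, 10, 7, 9] sum 53, len 9
Shortest qualifying length: 9.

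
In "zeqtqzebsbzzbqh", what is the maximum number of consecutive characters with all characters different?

6

[z] len 1
[z, e] len 2
[z, e, q] len 3
[z, e, q, t] len 4
[t, q] len 2
[t, q, z] len 3
[t, q, z, e] len 4
[t, q, z, e, b] len 5
[t, q, z, e, b, s] len 6
[s, b] len 2
[s, b, z] len 3
[z] len 1
[z, b] len 2
[z, b, q] len 3
[z, b, q, h] len 4
Longest all-distinct length: 6.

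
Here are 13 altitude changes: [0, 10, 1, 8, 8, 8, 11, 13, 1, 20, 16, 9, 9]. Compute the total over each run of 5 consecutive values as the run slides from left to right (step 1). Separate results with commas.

27, 35, 36, 48, 41, 53, 61, 59, 55

[0, 10, 1, 8, 8] → sum 27
[10, 1, 8, 8, 8] → sum 35
[1, 8, 8, 8, 11] → sum 36
[8, 8, 8, 11, 13] → sum 48
[8, 8, 11, 13, 1] → sum 41
[8, 11, 13, 1, 20] → sum 53
[11, 13, 1, 20, 16] → sum 61
[13, 1, 20, 16, 9] → sum 59
[1, 20, 16, 9, 9] → sum 55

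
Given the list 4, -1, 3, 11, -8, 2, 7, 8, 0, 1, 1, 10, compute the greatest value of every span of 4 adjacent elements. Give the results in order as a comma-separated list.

(4, -1, 3, 11) → max 11
(-1, 3, 11, -8) → max 11
(3, 11, -8, 2) → max 11
(11, -8, 2, 7) → max 11
(-8, 2, 7, 8) → max 8
(2, 7, 8, 0) → max 8
(7, 8, 0, 1) → max 8
(8, 0, 1, 1) → max 8
(0, 1, 1, 10) → max 10

11, 11, 11, 11, 8, 8, 8, 8, 10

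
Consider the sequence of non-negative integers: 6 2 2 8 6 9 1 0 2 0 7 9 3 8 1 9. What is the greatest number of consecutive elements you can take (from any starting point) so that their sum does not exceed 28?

add 6: [6] sum 6, len 1
add 2: [6, 2] sum 8, len 2
add 2: [6, 2, 2] sum 10, len 3
add 8: [6, 2, 2, 8] sum 18, len 4
add 6: [6, 2, 2, 8, 6] sum 24, len 5
add 9: [2, 2, 8, 6, 9] sum 27, len 5
add 1: [2, 2, 8, 6, 9, 1] sum 28, len 6
add 0: [2, 2, 8, 6, 9, 1, 0] sum 28, len 7
add 2: [2, 8, 6, 9, 1, 0, 2] sum 28, len 7
add 0: [2, 8, 6, 9, 1, 0, 2, 0] sum 28, len 8
add 7: [6, 9, 1, 0, 2, 0, 7] sum 25, len 7
add 9: [9, 1, 0, 2, 0, 7, 9] sum 28, len 7
add 3: [1, 0, 2, 0, 7, 9, 3] sum 22, len 7
add 8: [0, 7, 9, 3, 8] sum 27, len 5
add 1: [0, 7, 9, 3, 8, 1] sum 28, len 6
add 9: [3, 8, 1, 9] sum 21, len 4
Longest length seen: 8.

8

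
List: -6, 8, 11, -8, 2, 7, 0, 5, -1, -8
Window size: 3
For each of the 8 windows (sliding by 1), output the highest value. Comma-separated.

[-6, 8, 11] → max 11
[8, 11, -8] → max 11
[11, -8, 2] → max 11
[-8, 2, 7] → max 7
[2, 7, 0] → max 7
[7, 0, 5] → max 7
[0, 5, -1] → max 5
[5, -1, -8] → max 5

11, 11, 11, 7, 7, 7, 5, 5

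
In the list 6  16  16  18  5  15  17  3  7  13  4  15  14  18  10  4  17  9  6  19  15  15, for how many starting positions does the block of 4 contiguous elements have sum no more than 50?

11

6 16 16 18 → sum 56
16 16 18 5 → sum 55
16 18 5 15 → sum 54
18 5 15 17 → sum 55
5 15 17 3 → sum 40  ≤ 50 ✓
15 17 3 7 → sum 42  ≤ 50 ✓
17 3 7 13 → sum 40  ≤ 50 ✓
3 7 13 4 → sum 27  ≤ 50 ✓
7 13 4 15 → sum 39  ≤ 50 ✓
13 4 15 14 → sum 46  ≤ 50 ✓
4 15 14 18 → sum 51
15 14 18 10 → sum 57
14 18 10 4 → sum 46  ≤ 50 ✓
18 10 4 17 → sum 49  ≤ 50 ✓
10 4 17 9 → sum 40  ≤ 50 ✓
4 17 9 6 → sum 36  ≤ 50 ✓
17 9 6 19 → sum 51
9 6 19 15 → sum 49  ≤ 50 ✓
6 19 15 15 → sum 55
11 windows satisfy the condition.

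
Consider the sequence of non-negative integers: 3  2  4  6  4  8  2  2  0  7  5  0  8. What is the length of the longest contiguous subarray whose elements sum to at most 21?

6

→ 3: sum 3, len 1
→ 2: sum 5, len 2
→ 4: sum 9, len 3
→ 6: sum 15, len 4
→ 4: sum 19, len 5
→ 8 (dropped 3, 2, 4): sum 18, len 3
→ 2: sum 20, len 4
→ 2 (dropped 6): sum 16, len 4
→ 0: sum 16, len 5
→ 7 (dropped 4): sum 19, len 5
→ 5 (dropped 8): sum 16, len 5
→ 0: sum 16, len 6
→ 8 (dropped 2, 2): sum 20, len 5
Longest length seen: 6.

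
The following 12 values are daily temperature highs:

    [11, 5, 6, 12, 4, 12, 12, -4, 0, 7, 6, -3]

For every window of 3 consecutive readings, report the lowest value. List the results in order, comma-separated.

5, 5, 4, 4, 4, -4, -4, -4, 0, -3

Sliding a size-3 window across the 12 values:
11 5 6 → min 5
5 6 12 → min 5
6 12 4 → min 4
12 4 12 → min 4
4 12 12 → min 4
12 12 -4 → min -4
12 -4 0 → min -4
-4 0 7 → min -4
0 7 6 → min 0
7 6 -3 → min -3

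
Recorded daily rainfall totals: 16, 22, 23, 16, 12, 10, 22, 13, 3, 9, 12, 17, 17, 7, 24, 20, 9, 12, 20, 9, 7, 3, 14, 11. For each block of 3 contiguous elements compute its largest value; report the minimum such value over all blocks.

Each size-3 window and its max:
[16, 22, 23] → max 23
[22, 23, 16] → max 23
[23, 16, 12] → max 23
[16, 12, 10] → max 16
[12, 10, 22] → max 22
[10, 22, 13] → max 22
[22, 13, 3] → max 22
[13, 3, 9] → max 13
[3, 9, 12] → max 12
[9, 12, 17] → max 17
[12, 17, 17] → max 17
[17, 17, 7] → max 17
[17, 7, 24] → max 24
[7, 24, 20] → max 24
[24, 20, 9] → max 24
[20, 9, 12] → max 20
[9, 12, 20] → max 20
[12, 20, 9] → max 20
[20, 9, 7] → max 20
[9, 7, 3] → max 9
[7, 3, 14] → max 14
[3, 14, 11] → max 14
Minimum of these is 9.

9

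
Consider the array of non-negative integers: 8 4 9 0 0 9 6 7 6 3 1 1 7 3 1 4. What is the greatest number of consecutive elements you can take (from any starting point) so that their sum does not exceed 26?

8

Extend to the right; shrink from the left whenever the sum exceeds 26:
→ 8: sum 8, len 1
→ 4: sum 12, len 2
→ 9: sum 21, len 3
→ 0: sum 21, len 4
→ 0: sum 21, len 5
→ 9 (dropped 8): sum 22, len 5
→ 6 (dropped 4): sum 24, len 5
→ 7 (dropped 9): sum 22, len 5
→ 6 (dropped 0, 0, 9): sum 19, len 3
→ 3: sum 22, len 4
→ 1: sum 23, len 5
→ 1: sum 24, len 6
→ 7 (dropped 6): sum 25, len 6
→ 3 (dropped 7): sum 21, len 6
→ 1: sum 22, len 7
→ 4: sum 26, len 8
Longest length seen: 8.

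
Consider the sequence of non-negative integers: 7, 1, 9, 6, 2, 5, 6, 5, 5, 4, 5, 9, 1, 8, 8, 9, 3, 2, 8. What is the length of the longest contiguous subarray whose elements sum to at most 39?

Extend to the right; shrink from the left whenever the sum exceeds 39:
[7] sum 7 len 1
[7, 1] sum 8 len 2
[7, 1, 9] sum 17 len 3
[7, 1, 9, 6] sum 23 len 4
[7, 1, 9, 6, 2] sum 25 len 5
[7, 1, 9, 6, 2, 5] sum 30 len 6
[7, 1, 9, 6, 2, 5, 6] sum 36 len 7
[1, 9, 6, 2, 5, 6, 5] sum 34 len 7
[1, 9, 6, 2, 5, 6, 5, 5] sum 39 len 8
[6, 2, 5, 6, 5, 5, 4] sum 33 len 7
[6, 2, 5, 6, 5, 5, 4, 5] sum 38 len 8
[5, 6, 5, 5, 4, 5, 9] sum 39 len 7
[6, 5, 5, 4, 5, 9, 1] sum 35 len 7
[5, 5, 4, 5, 9, 1, 8] sum 37 len 7
[4, 5, 9, 1, 8, 8] sum 35 len 6
[9, 1, 8, 8, 9] sum 35 len 5
[9, 1, 8, 8, 9, 3] sum 38 len 6
[1, 8, 8, 9, 3, 2] sum 31 len 6
[1, 8, 8, 9, 3, 2, 8] sum 39 len 7
Longest length seen: 8.

8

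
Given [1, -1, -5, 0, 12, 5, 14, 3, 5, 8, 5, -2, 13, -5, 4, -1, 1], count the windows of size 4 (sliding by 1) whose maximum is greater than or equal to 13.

8

(1, -1, -5, 0) → max 1
(-1, -5, 0, 12) → max 12
(-5, 0, 12, 5) → max 12
(0, 12, 5, 14) → max 14  ≥ 13 ✓
(12, 5, 14, 3) → max 14  ≥ 13 ✓
(5, 14, 3, 5) → max 14  ≥ 13 ✓
(14, 3, 5, 8) → max 14  ≥ 13 ✓
(3, 5, 8, 5) → max 8
(5, 8, 5, -2) → max 8
(8, 5, -2, 13) → max 13  ≥ 13 ✓
(5, -2, 13, -5) → max 13  ≥ 13 ✓
(-2, 13, -5, 4) → max 13  ≥ 13 ✓
(13, -5, 4, -1) → max 13  ≥ 13 ✓
(-5, 4, -1, 1) → max 4
8 windows satisfy the condition.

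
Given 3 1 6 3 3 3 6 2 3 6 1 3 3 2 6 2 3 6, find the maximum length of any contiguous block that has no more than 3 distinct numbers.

8

Extend right; when distinct count exceeds 3, shrink from the left:
[3] 1 distinct, len 1
[3, 1] 2 distinct, len 2
[3, 1, 6] 3 distinct, len 3
[3, 1, 6, 3] 3 distinct, len 4
[3, 1, 6, 3, 3] 3 distinct, len 5
[3, 1, 6, 3, 3, 3] 3 distinct, len 6
[3, 1, 6, 3, 3, 3, 6] 3 distinct, len 7
[6, 3, 3, 3, 6, 2] 3 distinct, len 6
[6, 3, 3, 3, 6, 2, 3] 3 distinct, len 7
[6, 3, 3, 3, 6, 2, 3, 6] 3 distinct, len 8
[3, 6, 1] 3 distinct, len 3
[3, 6, 1, 3] 3 distinct, len 4
[3, 6, 1, 3, 3] 3 distinct, len 5
[1, 3, 3, 2] 3 distinct, len 4
[3, 3, 2, 6] 3 distinct, len 4
[3, 3, 2, 6, 2] 3 distinct, len 5
[3, 3, 2, 6, 2, 3] 3 distinct, len 6
[3, 3, 2, 6, 2, 3, 6] 3 distinct, len 7
Longest length with ≤3 distinct: 8.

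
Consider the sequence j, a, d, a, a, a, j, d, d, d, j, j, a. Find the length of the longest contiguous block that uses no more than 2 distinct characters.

6

[j] 1 distinct, len 1
[j, a] 2 distinct, len 2
[a, d] 2 distinct, len 2
[a, d, a] 2 distinct, len 3
[a, d, a, a] 2 distinct, len 4
[a, d, a, a, a] 2 distinct, len 5
[a, a, a, j] 2 distinct, len 4
[j, d] 2 distinct, len 2
[j, d, d] 2 distinct, len 3
[j, d, d, d] 2 distinct, len 4
[j, d, d, d, j] 2 distinct, len 5
[j, d, d, d, j, j] 2 distinct, len 6
[j, j, a] 2 distinct, len 3
Longest length with ≤2 distinct: 6.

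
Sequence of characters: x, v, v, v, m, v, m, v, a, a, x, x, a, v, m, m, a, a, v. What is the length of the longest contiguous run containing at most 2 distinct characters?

7

[x] 1 distinct, len 1
[x, v] 2 distinct, len 2
[x, v, v] 2 distinct, len 3
[x, v, v, v] 2 distinct, len 4
[v, v, v, m] 2 distinct, len 4
[v, v, v, m, v] 2 distinct, len 5
[v, v, v, m, v, m] 2 distinct, len 6
[v, v, v, m, v, m, v] 2 distinct, len 7
[v, a] 2 distinct, len 2
[v, a, a] 2 distinct, len 3
[a, a, x] 2 distinct, len 3
[a, a, x, x] 2 distinct, len 4
[a, a, x, x, a] 2 distinct, len 5
[a, v] 2 distinct, len 2
[v, m] 2 distinct, len 2
[v, m, m] 2 distinct, len 3
[m, m, a] 2 distinct, len 3
[m, m, a, a] 2 distinct, len 4
[a, a, v] 2 distinct, len 3
Longest length with ≤2 distinct: 7.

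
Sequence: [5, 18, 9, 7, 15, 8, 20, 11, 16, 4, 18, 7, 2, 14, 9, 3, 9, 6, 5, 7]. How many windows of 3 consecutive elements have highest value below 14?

4

[5, 18, 9] → max 18
[18, 9, 7] → max 18
[9, 7, 15] → max 15
[7, 15, 8] → max 15
[15, 8, 20] → max 20
[8, 20, 11] → max 20
[20, 11, 16] → max 20
[11, 16, 4] → max 16
[16, 4, 18] → max 18
[4, 18, 7] → max 18
[18, 7, 2] → max 18
[7, 2, 14] → max 14
[2, 14, 9] → max 14
[14, 9, 3] → max 14
[9, 3, 9] → max 9  < 14 ✓
[3, 9, 6] → max 9  < 14 ✓
[9, 6, 5] → max 9  < 14 ✓
[6, 5, 7] → max 7  < 14 ✓
4 windows satisfy the condition.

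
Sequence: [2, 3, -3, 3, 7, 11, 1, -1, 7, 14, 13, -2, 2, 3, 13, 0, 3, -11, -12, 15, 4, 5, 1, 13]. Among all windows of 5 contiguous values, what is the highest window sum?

Window sums for each of the 20 positions:
2 3 -3 3 7 → sum 12
3 -3 3 7 11 → sum 21
-3 3 7 11 1 → sum 19
3 7 11 1 -1 → sum 21
7 11 1 -1 7 → sum 25
11 1 -1 7 14 → sum 32
1 -1 7 14 13 → sum 34
-1 7 14 13 -2 → sum 31
7 14 13 -2 2 → sum 34
14 13 -2 2 3 → sum 30
13 -2 2 3 13 → sum 29
-2 2 3 13 0 → sum 16
2 3 13 0 3 → sum 21
3 13 0 3 -11 → sum 8
13 0 3 -11 -12 → sum -7
0 3 -11 -12 15 → sum -5
3 -11 -12 15 4 → sum -1
-11 -12 15 4 5 → sum 1
-12 15 4 5 1 → sum 13
15 4 5 1 13 → sum 38
Highest of these is 38.

38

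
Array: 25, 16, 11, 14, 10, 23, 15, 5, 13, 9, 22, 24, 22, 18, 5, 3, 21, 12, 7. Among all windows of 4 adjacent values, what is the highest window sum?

Window sums for each of the 16 positions:
[25, 16, 11, 14] → sum 66
[16, 11, 14, 10] → sum 51
[11, 14, 10, 23] → sum 58
[14, 10, 23, 15] → sum 62
[10, 23, 15, 5] → sum 53
[23, 15, 5, 13] → sum 56
[15, 5, 13, 9] → sum 42
[5, 13, 9, 22] → sum 49
[13, 9, 22, 24] → sum 68
[9, 22, 24, 22] → sum 77
[22, 24, 22, 18] → sum 86
[24, 22, 18, 5] → sum 69
[22, 18, 5, 3] → sum 48
[18, 5, 3, 21] → sum 47
[5, 3, 21, 12] → sum 41
[3, 21, 12, 7] → sum 43
Highest of these is 86.

86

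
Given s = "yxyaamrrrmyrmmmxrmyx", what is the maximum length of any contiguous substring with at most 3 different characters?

add y: window [y] (1 distinct), len 1
add x: window [y, x] (2 distinct), len 2
add y: window [y, x, y] (2 distinct), len 3
add a: window [y, x, y, a] (3 distinct), len 4
add a: window [y, x, y, a, a] (3 distinct), len 5
add m: window [y, a, a, m] (3 distinct), len 4
add r: window [a, a, m, r] (3 distinct), len 4
add r: window [a, a, m, r, r] (3 distinct), len 5
add r: window [a, a, m, r, r, r] (3 distinct), len 6
add m: window [a, a, m, r, r, r, m] (3 distinct), len 7
add y: window [m, r, r, r, m, y] (3 distinct), len 6
add r: window [m, r, r, r, m, y, r] (3 distinct), len 7
add m: window [m, r, r, r, m, y, r, m] (3 distinct), len 8
add m: window [m, r, r, r, m, y, r, m, m] (3 distinct), len 9
add m: window [m, r, r, r, m, y, r, m, m, m] (3 distinct), len 10
add x: window [r, m, m, m, x] (3 distinct), len 5
add r: window [r, m, m, m, x, r] (3 distinct), len 6
add m: window [r, m, m, m, x, r, m] (3 distinct), len 7
add y: window [r, m, y] (3 distinct), len 3
add x: window [m, y, x] (3 distinct), len 3
Longest length with ≤3 distinct: 10.

10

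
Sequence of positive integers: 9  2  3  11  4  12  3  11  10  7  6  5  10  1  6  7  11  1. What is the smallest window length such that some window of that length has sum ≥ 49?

6

Extend right; whenever the sum reaches 49, record the length and shrink from the left:
add 9: running sum 9 < 49
add 2: running sum 11 < 49
add 3: running sum 14 < 49
add 11: running sum 25 < 49
add 4: running sum 29 < 49
add 12: running sum 41 < 49
add 3: running sum 44 < 49
end 7: [9, 2, 3, 11, 4, 12, 3, 11] sum 55, len 8
end 8: [11, 4, 12, 3, 11, 10] sum 51, len 6
end 9: [11, 4, 12, 3, 11, 10, 7] sum 58, len 7
end 10: [12, 3, 11, 10, 7, 6] sum 49, len 6
end 11: [12, 3, 11, 10, 7, 6, 5] sum 54, len 7
end 12: [11, 10, 7, 6, 5, 10] sum 49, len 6
end 13: [11, 10, 7, 6, 5, 10, 1] sum 50, len 7
end 14: [11, 10, 7, 6, 5, 10, 1, 6] sum 56, len 8
end 15: [10, 7, 6, 5, 10, 1, 6, 7] sum 52, len 8
end 16: [7, 6, 5, 10, 1, 6, 7, 11] sum 53, len 8
end 17: [7, 6, 5, 10, 1, 6, 7, 11, 1] sum 54, len 9
Shortest qualifying length: 6.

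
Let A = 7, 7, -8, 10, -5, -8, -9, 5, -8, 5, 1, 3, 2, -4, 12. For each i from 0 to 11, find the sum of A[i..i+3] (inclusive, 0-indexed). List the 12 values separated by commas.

Sliding a size-4 window across the 15 values:
(7, 7, -8, 10) → sum 16
(7, -8, 10, -5) → sum 4
(-8, 10, -5, -8) → sum -11
(10, -5, -8, -9) → sum -12
(-5, -8, -9, 5) → sum -17
(-8, -9, 5, -8) → sum -20
(-9, 5, -8, 5) → sum -7
(5, -8, 5, 1) → sum 3
(-8, 5, 1, 3) → sum 1
(5, 1, 3, 2) → sum 11
(1, 3, 2, -4) → sum 2
(3, 2, -4, 12) → sum 13

16, 4, -11, -12, -17, -20, -7, 3, 1, 11, 2, 13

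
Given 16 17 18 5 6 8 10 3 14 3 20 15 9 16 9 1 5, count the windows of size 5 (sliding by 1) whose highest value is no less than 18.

8

16 17 18 5 6 → max 18  ≥ 18 ✓
17 18 5 6 8 → max 18  ≥ 18 ✓
18 5 6 8 10 → max 18  ≥ 18 ✓
5 6 8 10 3 → max 10
6 8 10 3 14 → max 14
8 10 3 14 3 → max 14
10 3 14 3 20 → max 20  ≥ 18 ✓
3 14 3 20 15 → max 20  ≥ 18 ✓
14 3 20 15 9 → max 20  ≥ 18 ✓
3 20 15 9 16 → max 20  ≥ 18 ✓
20 15 9 16 9 → max 20  ≥ 18 ✓
15 9 16 9 1 → max 16
9 16 9 1 5 → max 16
8 windows satisfy the condition.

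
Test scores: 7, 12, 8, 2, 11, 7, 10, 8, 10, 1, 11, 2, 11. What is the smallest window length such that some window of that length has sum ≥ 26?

3

Extend right; whenever the sum reaches 26, record the length and shrink from the left:
add 7: running sum 7 < 26
add 12: running sum 19 < 26
add 8: shortest ending here [7, 12, 8] sum 27, len 3
add 2: shortest ending here [7, 12, 8, 2] sum 29, len 4
add 11: shortest ending here [12, 8, 2, 11] sum 33, len 4
add 7: shortest ending here [8, 2, 11, 7] sum 28, len 4
add 10: shortest ending here [11, 7, 10] sum 28, len 3
add 8: shortest ending here [11, 7, 10, 8] sum 36, len 4
add 10: shortest ending here [10, 8, 10] sum 28, len 3
add 1: shortest ending here [10, 8, 10, 1] sum 29, len 4
add 11: shortest ending here [8, 10, 1, 11] sum 30, len 4
add 2: shortest ending here [8, 10, 1, 11, 2] sum 32, len 5
add 11: shortest ending here [10, 1, 11, 2, 11] sum 35, len 5
Shortest qualifying length: 3.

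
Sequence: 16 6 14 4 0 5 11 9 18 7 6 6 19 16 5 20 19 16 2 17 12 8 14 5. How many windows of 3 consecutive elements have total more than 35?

9

(16, 6, 14) → sum 36  > 35 ✓
(6, 14, 4) → sum 24
(14, 4, 0) → sum 18
(4, 0, 5) → sum 9
(0, 5, 11) → sum 16
(5, 11, 9) → sum 25
(11, 9, 18) → sum 38  > 35 ✓
(9, 18, 7) → sum 34
(18, 7, 6) → sum 31
(7, 6, 6) → sum 19
(6, 6, 19) → sum 31
(6, 19, 16) → sum 41  > 35 ✓
(19, 16, 5) → sum 40  > 35 ✓
(16, 5, 20) → sum 41  > 35 ✓
(5, 20, 19) → sum 44  > 35 ✓
(20, 19, 16) → sum 55  > 35 ✓
(19, 16, 2) → sum 37  > 35 ✓
(16, 2, 17) → sum 35
(2, 17, 12) → sum 31
(17, 12, 8) → sum 37  > 35 ✓
(12, 8, 14) → sum 34
(8, 14, 5) → sum 27
9 windows satisfy the condition.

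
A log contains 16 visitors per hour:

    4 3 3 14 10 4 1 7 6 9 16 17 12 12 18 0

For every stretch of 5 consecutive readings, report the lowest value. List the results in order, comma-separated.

3, 3, 1, 1, 1, 1, 1, 6, 6, 9, 12, 0

4 3 3 14 10 → min 3
3 3 14 10 4 → min 3
3 14 10 4 1 → min 1
14 10 4 1 7 → min 1
10 4 1 7 6 → min 1
4 1 7 6 9 → min 1
1 7 6 9 16 → min 1
7 6 9 16 17 → min 6
6 9 16 17 12 → min 6
9 16 17 12 12 → min 9
16 17 12 12 18 → min 12
17 12 12 18 0 → min 0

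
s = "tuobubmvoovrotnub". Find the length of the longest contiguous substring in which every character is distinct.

7

[t] len 1
[t, u] len 2
[t, u, o] len 3
[t, u, o, b] len 4
[o, b, u] len 3
[u, b] len 2
[u, b, m] len 3
[u, b, m, v] len 4
[u, b, m, v, o] len 5
[o] len 1
[o, v] len 2
[o, v, r] len 3
[v, r, o] len 3
[v, r, o, t] len 4
[v, r, o, t, n] len 5
[v, r, o, t, n, u] len 6
[v, r, o, t, n, u, b] len 7
Longest all-distinct length: 7.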